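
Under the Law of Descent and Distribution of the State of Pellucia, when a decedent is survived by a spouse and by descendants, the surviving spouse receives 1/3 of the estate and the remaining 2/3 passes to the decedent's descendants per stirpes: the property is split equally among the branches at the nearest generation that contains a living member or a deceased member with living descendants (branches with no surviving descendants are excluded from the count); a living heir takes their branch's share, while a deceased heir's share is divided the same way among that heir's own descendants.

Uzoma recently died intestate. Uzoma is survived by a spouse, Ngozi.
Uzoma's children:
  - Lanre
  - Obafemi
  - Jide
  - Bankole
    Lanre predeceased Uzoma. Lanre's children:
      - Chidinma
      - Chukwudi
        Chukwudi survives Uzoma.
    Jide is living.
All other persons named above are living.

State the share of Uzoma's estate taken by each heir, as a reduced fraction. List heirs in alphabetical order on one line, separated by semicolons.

Ngozi, as surviving spouse, takes 1/3.
The remaining 2/3 passes to Uzoma's descendants per stirpes.
The 2/3 is divided into 4 equal shares of 1/6 among Lanre, Obafemi, Jide, Bankole.
Lanre predeceased; the 1/6 allotted to Lanre's branch passes to Lanre's issue by representation.
The 1/6 is divided into 2 equal shares of 1/12 among Chidinma, Chukwudi.
Chidinma is living and takes 1/12.
Chukwudi is living and takes 1/12.
Obafemi is living and takes 1/6.
Jide is living and takes 1/6.
Bankole is living and takes 1/6.

Bankole 1/6; Chidinma 1/12; Chukwudi 1/12; Jide 1/6; Ngozi 1/3; Obafemi 1/6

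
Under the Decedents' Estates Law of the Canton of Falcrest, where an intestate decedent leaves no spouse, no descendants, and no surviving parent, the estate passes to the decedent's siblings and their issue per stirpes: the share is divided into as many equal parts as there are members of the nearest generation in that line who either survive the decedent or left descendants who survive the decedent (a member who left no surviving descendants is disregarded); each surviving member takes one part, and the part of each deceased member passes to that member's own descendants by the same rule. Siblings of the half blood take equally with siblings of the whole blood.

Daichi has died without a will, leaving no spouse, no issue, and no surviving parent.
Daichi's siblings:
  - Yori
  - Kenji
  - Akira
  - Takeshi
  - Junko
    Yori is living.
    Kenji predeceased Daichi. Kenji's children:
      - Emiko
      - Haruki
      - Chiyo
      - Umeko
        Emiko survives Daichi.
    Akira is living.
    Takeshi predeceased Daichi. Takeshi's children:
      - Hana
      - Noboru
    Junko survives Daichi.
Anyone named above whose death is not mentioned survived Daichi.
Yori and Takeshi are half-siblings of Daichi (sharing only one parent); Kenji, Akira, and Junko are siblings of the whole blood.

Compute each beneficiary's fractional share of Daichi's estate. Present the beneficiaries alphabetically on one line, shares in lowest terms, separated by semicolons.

No spouse, descendants, or parent survives, so the estate passes to Daichi's siblings per stirpes.
Half-blood and whole-blood siblings take equally under the stated rule.
The estate is divided into 5 equal shares of 1/5 among Yori, Kenji, Akira, Takeshi, Junko.
Yori is living and takes 1/5.
Kenji predeceased; the 1/5 allotted to Kenji's branch passes to Kenji's issue by representation.
The 1/5 is divided into 4 equal shares of 1/20 among Emiko, Haruki, Chiyo, Umeko.
Emiko is living and takes 1/20.
Haruki is living and takes 1/20.
Chiyo is living and takes 1/20.
Umeko is living and takes 1/20.
Akira is living and takes 1/5.
Takeshi predeceased; the 1/5 allotted to Takeshi's branch passes to Takeshi's issue by representation.
The 1/5 is divided into 2 equal shares of 1/10 among Hana, Noboru.
Hana is living and takes 1/10.
Noboru is living and takes 1/10.
Junko is living and takes 1/5.

Akira 1/5; Chiyo 1/20; Emiko 1/20; Hana 1/10; Haruki 1/20; Junko 1/5; Noboru 1/10; Umeko 1/20; Yori 1/5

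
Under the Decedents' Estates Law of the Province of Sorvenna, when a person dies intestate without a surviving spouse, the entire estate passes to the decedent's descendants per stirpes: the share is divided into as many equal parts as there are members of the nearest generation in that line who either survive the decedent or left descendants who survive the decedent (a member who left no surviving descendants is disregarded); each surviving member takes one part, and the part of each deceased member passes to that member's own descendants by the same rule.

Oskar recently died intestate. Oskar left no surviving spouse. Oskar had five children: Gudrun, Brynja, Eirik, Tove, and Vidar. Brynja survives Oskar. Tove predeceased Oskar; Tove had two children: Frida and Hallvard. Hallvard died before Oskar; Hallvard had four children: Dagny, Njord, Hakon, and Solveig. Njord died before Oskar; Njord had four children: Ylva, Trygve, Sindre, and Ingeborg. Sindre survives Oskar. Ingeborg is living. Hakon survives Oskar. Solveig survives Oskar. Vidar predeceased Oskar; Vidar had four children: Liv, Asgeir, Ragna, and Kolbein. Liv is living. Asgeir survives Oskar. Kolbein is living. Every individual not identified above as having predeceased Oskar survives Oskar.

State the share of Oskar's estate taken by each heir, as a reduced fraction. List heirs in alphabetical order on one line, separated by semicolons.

There is no surviving spouse, so the entire estate passes to Oskar's descendants per stirpes.
The estate is divided into 5 equal shares of 1/5 among Gudrun, Brynja, Eirik, Tove, Vidar.
Gudrun is living and takes 1/5.
Brynja is living and takes 1/5.
Eirik is living and takes 1/5.
Tove predeceased; the 1/5 allotted to Tove's branch passes to Tove's issue by representation.
The 1/5 is divided into 2 equal shares of 1/10 among Frida, Hallvard.
Frida is living and takes 1/10.
Hallvard predeceased; the 1/10 allotted to Hallvard's branch passes to Hallvard's issue by representation.
The 1/10 is divided into 4 equal shares of 1/40 among Dagny, Njord, Hakon, Solveig.
Dagny is living and takes 1/40.
Njord predeceased; the 1/40 allotted to Njord's branch passes to Njord's issue by representation.
The 1/40 is divided into 4 equal shares of 1/160 among Ylva, Trygve, Sindre, Ingeborg.
Ylva is living and takes 1/160.
Trygve is living and takes 1/160.
Sindre is living and takes 1/160.
Ingeborg is living and takes 1/160.
Hakon is living and takes 1/40.
Solveig is living and takes 1/40.
Vidar predeceased; the 1/5 allotted to Vidar's branch passes to Vidar's issue by representation.
The 1/5 is divided into 4 equal shares of 1/20 among Liv, Asgeir, Ragna, Kolbein.
Liv is living and takes 1/20.
Asgeir is living and takes 1/20.
Ragna is living and takes 1/20.
Kolbein is living and takes 1/20.

Asgeir 1/20; Brynja 1/5; Dagny 1/40; Eirik 1/5; Frida 1/10; Gudrun 1/5; Hakon 1/40; Ingeborg 1/160; Kolbein 1/20; Liv 1/20; Ragna 1/20; Sindre 1/160; Solveig 1/40; Trygve 1/160; Ylva 1/160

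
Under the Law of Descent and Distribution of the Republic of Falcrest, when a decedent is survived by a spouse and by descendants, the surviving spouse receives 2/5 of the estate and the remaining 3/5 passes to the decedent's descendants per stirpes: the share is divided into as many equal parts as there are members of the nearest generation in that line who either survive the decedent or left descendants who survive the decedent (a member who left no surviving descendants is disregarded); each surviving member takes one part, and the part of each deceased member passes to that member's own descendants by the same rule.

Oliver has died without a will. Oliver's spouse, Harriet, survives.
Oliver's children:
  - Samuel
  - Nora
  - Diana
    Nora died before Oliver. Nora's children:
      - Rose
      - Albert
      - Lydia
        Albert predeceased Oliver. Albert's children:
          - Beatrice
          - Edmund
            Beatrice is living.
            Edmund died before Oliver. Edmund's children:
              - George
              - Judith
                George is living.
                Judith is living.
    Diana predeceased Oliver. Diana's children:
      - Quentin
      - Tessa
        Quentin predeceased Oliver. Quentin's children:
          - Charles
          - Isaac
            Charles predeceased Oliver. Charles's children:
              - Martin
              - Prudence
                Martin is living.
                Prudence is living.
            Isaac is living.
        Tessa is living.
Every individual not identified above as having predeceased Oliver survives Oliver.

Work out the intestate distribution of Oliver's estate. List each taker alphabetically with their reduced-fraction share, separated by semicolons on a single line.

Harriet, as surviving spouse, takes 2/5.
The remaining 3/5 passes to Oliver's descendants per stirpes.
The 3/5 is divided into 3 equal shares of 1/5 among Samuel, Nora, Diana.
Samuel is living and takes 1/5.
Nora predeceased; the 1/5 allotted to Nora's branch passes to Nora's issue by representation.
The 1/5 is divided into 3 equal shares of 1/15 among Rose, Albert, Lydia.
Rose is living and takes 1/15.
Albert predeceased; the 1/15 allotted to Albert's branch passes to Albert's issue by representation.
The 1/15 is divided into 2 equal shares of 1/30 among Beatrice, Edmund.
Beatrice is living and takes 1/30.
Edmund predeceased; the 1/30 allotted to Edmund's branch passes to Edmund's issue by representation.
The 1/30 is divided into 2 equal shares of 1/60 among George, Judith.
George is living and takes 1/60.
Judith is living and takes 1/60.
Lydia is living and takes 1/15.
Diana predeceased; the 1/5 allotted to Diana's branch passes to Diana's issue by representation.
The 1/5 is divided into 2 equal shares of 1/10 among Quentin, Tessa.
Quentin predeceased; the 1/10 allotted to Quentin's branch passes to Quentin's issue by representation.
The 1/10 is divided into 2 equal shares of 1/20 among Charles, Isaac.
Charles predeceased; the 1/20 allotted to Charles's branch passes to Charles's issue by representation.
The 1/20 is divided into 2 equal shares of 1/40 among Martin, Prudence.
Martin is living and takes 1/40.
Prudence is living and takes 1/40.
Isaac is living and takes 1/20.
Tessa is living and takes 1/10.

Beatrice 1/30; George 1/60; Harriet 2/5; Isaac 1/20; Judith 1/60; Lydia 1/15; Martin 1/40; Prudence 1/40; Rose 1/15; Samuel 1/5; Tessa 1/10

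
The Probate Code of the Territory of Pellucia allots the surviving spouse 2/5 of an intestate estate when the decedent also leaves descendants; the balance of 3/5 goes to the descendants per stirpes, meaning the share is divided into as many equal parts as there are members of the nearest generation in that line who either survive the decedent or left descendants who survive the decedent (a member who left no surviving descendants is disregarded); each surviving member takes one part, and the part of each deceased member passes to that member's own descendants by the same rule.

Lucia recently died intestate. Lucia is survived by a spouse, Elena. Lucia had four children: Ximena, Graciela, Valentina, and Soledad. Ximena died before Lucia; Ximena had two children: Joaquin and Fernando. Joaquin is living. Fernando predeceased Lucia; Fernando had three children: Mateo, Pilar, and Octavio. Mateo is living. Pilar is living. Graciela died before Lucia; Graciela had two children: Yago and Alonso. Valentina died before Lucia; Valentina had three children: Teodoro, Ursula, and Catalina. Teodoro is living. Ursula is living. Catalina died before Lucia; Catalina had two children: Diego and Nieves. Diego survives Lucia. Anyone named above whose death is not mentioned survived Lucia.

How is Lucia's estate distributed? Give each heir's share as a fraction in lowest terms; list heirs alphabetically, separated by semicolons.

Alonso 3/40; Diego 1/40; Elena 2/5; Joaquin 3/40; Mateo 1/40; Nieves 1/40; Octavio 1/40; Pilar 1/40; Soledad 3/20; Teodoro 1/20; Ursula 1/20; Yago 3/40

Elena, as surviving spouse, takes 2/5.
The remaining 3/5 passes to Lucia's descendants per stirpes.
The 3/5 is divided into 4 equal shares of 3/20 among Ximena, Graciela, Valentina, Soledad.
Ximena predeceased; the 3/20 allotted to Ximena's branch passes to Ximena's issue by representation.
The 3/20 is divided into 2 equal shares of 3/40 among Joaquin, Fernando.
Joaquin is living and takes 3/40.
Fernando predeceased; the 3/40 allotted to Fernando's branch passes to Fernando's issue by representation.
The 3/40 is divided into 3 equal shares of 1/40 among Mateo, Pilar, Octavio.
Mateo is living and takes 1/40.
Pilar is living and takes 1/40.
Octavio is living and takes 1/40.
Graciela predeceased; the 3/20 allotted to Graciela's branch passes to Graciela's issue by representation.
The 3/20 is divided into 2 equal shares of 3/40 among Yago, Alonso.
Yago is living and takes 3/40.
Alonso is living and takes 3/40.
Valentina predeceased; the 3/20 allotted to Valentina's branch passes to Valentina's issue by representation.
The 3/20 is divided into 3 equal shares of 1/20 among Teodoro, Ursula, Catalina.
Teodoro is living and takes 1/20.
Ursula is living and takes 1/20.
Catalina predeceased; the 1/20 allotted to Catalina's branch passes to Catalina's issue by representation.
The 1/20 is divided into 2 equal shares of 1/40 among Diego, Nieves.
Diego is living and takes 1/40.
Nieves is living and takes 1/40.
Soledad is living and takes 3/20.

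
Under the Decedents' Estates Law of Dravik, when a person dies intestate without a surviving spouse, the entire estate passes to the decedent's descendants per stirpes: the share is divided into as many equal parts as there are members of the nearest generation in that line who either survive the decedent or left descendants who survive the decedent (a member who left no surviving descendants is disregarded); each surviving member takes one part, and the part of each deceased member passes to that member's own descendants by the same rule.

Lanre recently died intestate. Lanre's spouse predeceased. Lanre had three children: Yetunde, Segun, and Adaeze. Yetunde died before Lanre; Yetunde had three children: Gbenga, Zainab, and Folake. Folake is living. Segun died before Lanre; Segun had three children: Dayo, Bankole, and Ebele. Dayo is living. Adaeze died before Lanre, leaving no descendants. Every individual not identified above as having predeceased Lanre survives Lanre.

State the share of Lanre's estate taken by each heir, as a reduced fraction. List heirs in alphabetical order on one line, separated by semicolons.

There is no surviving spouse, so the entire estate passes to Lanre's descendants per stirpes.
Adaeze left no surviving issue, so that branch lapses and is disregarded.
The estate is divided into 2 equal shares of 1/2 among Yetunde, Segun.
Yetunde predeceased; the 1/2 allotted to Yetunde's branch passes to Yetunde's issue by representation.
The 1/2 is divided into 3 equal shares of 1/6 among Gbenga, Zainab, Folake.
Gbenga is living and takes 1/6.
Zainab is living and takes 1/6.
Folake is living and takes 1/6.
Segun predeceased; the 1/2 allotted to Segun's branch passes to Segun's issue by representation.
The 1/2 is divided into 3 equal shares of 1/6 among Dayo, Bankole, Ebele.
Dayo is living and takes 1/6.
Bankole is living and takes 1/6.
Ebele is living and takes 1/6.

Bankole 1/6; Dayo 1/6; Ebele 1/6; Folake 1/6; Gbenga 1/6; Zainab 1/6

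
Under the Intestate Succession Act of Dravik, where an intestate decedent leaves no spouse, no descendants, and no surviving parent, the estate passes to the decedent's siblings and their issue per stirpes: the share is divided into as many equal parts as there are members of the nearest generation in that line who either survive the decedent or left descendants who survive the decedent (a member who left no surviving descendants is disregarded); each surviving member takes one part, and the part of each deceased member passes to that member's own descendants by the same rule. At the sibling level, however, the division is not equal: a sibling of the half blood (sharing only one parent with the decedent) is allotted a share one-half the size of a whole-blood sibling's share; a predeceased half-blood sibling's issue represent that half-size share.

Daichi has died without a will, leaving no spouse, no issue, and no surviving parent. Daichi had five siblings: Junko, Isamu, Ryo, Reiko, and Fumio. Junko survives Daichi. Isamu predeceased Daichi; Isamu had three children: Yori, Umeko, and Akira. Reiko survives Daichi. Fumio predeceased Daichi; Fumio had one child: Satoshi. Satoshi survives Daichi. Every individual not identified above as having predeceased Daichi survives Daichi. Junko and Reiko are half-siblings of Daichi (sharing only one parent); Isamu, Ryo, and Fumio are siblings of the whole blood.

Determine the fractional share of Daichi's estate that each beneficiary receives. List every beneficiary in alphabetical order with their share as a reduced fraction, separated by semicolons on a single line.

Akira 1/12; Junko 1/8; Reiko 1/8; Ryo 1/4; Satoshi 1/4; Umeko 1/12; Yori 1/12

No spouse, descendants, or parent survives, so the estate passes to Daichi's siblings per stirpes.
Half-blood siblings count for one-half the weight of whole-blood siblings at the initial division.
Dividing 1 in proportion to weights (total weight 4): Junko (weight 1/2) → 1/8; Isamu (weight 1) → 1/4; Ryo (weight 1) → 1/4; Reiko (weight 1/2) → 1/8; Fumio (weight 1) → 1/4.
Junko is living and takes 1/8.
Isamu predeceased; the 1/4 allotted to Isamu's branch passes to Isamu's issue by representation.
The 1/4 is divided into 3 equal shares of 1/12 among Yori, Umeko, Akira.
Yori is living and takes 1/12.
Umeko is living and takes 1/12.
Akira is living and takes 1/12.
Ryo is living and takes 1/4.
Reiko is living and takes 1/8.
Fumio predeceased; the 1/4 allotted to Fumio's branch passes to Fumio's issue by representation.
Satoshi is the sole taker at this level and receives the full 1/4.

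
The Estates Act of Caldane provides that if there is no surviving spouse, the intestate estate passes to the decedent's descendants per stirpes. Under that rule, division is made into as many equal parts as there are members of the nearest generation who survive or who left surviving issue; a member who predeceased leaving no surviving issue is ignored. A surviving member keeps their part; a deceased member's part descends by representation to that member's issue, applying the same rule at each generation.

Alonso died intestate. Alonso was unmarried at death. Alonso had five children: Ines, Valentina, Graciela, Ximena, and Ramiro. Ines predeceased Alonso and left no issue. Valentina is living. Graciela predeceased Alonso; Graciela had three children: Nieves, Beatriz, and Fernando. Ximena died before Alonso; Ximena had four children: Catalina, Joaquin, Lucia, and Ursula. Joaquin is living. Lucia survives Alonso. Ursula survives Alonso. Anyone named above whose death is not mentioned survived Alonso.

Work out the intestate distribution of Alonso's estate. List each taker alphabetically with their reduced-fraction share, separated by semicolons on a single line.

Beatriz 1/12; Catalina 1/16; Fernando 1/12; Joaquin 1/16; Lucia 1/16; Nieves 1/12; Ramiro 1/4; Ursula 1/16; Valentina 1/4

There is no surviving spouse, so the entire estate passes to Alonso's descendants per stirpes.
Ines left no surviving issue, so that branch lapses and is disregarded.
The estate is divided into 4 equal shares of 1/4 among Valentina, Graciela, Ximena, Ramiro.
Valentina is living and takes 1/4.
Graciela predeceased; the 1/4 allotted to Graciela's branch passes to Graciela's issue by representation.
The 1/4 is divided into 3 equal shares of 1/12 among Nieves, Beatriz, Fernando.
Nieves is living and takes 1/12.
Beatriz is living and takes 1/12.
Fernando is living and takes 1/12.
Ximena predeceased; the 1/4 allotted to Ximena's branch passes to Ximena's issue by representation.
The 1/4 is divided into 4 equal shares of 1/16 among Catalina, Joaquin, Lucia, Ursula.
Catalina is living and takes 1/16.
Joaquin is living and takes 1/16.
Lucia is living and takes 1/16.
Ursula is living and takes 1/16.
Ramiro is living and takes 1/4.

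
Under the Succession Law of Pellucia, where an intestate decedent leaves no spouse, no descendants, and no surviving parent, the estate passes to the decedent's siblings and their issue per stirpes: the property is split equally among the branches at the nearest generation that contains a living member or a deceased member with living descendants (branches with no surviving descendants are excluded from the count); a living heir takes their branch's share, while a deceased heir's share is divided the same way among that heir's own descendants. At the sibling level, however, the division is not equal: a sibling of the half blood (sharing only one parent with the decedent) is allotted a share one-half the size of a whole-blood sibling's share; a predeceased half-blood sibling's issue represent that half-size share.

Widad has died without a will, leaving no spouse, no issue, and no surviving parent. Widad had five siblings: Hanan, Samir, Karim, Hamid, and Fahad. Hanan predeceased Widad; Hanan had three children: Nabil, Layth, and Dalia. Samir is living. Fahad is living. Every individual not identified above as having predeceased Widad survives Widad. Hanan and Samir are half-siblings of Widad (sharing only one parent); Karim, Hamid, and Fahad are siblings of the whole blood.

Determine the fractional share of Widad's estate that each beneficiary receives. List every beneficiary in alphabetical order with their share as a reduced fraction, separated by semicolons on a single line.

Dalia 1/24; Fahad 1/4; Hamid 1/4; Karim 1/4; Layth 1/24; Nabil 1/24; Samir 1/8

No spouse, descendants, or parent survives, so the estate passes to Widad's siblings per stirpes.
Half-blood siblings count for one-half the weight of whole-blood siblings at the initial division.
Dividing 1 in proportion to weights (total weight 4): Hanan (weight 1/2) → 1/8; Samir (weight 1/2) → 1/8; Karim (weight 1) → 1/4; Hamid (weight 1) → 1/4; Fahad (weight 1) → 1/4.
Hanan predeceased; the 1/8 allotted to Hanan's branch passes to Hanan's issue by representation.
The 1/8 is divided into 3 equal shares of 1/24 among Nabil, Layth, Dalia.
Nabil is living and takes 1/24.
Layth is living and takes 1/24.
Dalia is living and takes 1/24.
Samir is living and takes 1/8.
Karim is living and takes 1/4.
Hamid is living and takes 1/4.
Fahad is living and takes 1/4.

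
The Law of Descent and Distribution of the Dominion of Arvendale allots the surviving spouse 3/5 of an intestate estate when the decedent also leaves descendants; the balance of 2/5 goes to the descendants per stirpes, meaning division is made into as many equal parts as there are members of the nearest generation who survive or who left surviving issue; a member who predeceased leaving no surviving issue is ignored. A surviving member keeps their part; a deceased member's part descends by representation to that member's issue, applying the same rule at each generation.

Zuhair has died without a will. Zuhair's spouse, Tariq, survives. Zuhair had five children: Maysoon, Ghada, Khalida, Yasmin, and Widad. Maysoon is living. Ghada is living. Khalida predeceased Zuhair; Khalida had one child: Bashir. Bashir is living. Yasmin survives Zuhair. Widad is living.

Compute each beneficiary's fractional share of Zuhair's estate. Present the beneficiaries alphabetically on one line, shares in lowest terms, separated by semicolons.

Bashir 2/25; Ghada 2/25; Maysoon 2/25; Tariq 3/5; Widad 2/25; Yasmin 2/25

Tariq, as surviving spouse, takes 3/5.
The remaining 2/5 passes to Zuhair's descendants per stirpes.
The 2/5 is divided into 5 equal shares of 2/25 among Maysoon, Ghada, Khalida, Yasmin, Widad.
Maysoon is living and takes 2/25.
Ghada is living and takes 2/25.
Khalida predeceased; the 2/25 allotted to Khalida's branch passes to Khalida's issue by representation.
Bashir is the sole taker at this level and receives the full 2/25.
Yasmin is living and takes 2/25.
Widad is living and takes 2/25.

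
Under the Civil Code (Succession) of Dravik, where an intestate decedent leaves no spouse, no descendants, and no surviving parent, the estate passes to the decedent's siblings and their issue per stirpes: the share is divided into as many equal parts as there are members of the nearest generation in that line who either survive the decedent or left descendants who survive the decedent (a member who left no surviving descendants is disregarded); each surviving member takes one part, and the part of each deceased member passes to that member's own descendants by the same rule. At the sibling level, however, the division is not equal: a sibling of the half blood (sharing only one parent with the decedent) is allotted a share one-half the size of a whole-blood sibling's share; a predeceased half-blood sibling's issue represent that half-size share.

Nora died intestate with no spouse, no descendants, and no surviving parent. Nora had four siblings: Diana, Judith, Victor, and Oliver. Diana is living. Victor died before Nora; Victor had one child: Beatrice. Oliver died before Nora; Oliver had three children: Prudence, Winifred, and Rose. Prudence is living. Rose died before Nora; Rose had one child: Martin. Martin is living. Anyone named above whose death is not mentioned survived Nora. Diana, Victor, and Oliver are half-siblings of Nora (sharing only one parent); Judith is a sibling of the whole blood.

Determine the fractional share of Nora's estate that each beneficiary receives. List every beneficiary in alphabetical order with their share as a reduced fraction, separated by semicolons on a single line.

Beatrice 1/5; Diana 1/5; Judith 2/5; Martin 1/15; Prudence 1/15; Winifred 1/15

No spouse, descendants, or parent survives, so the estate passes to Nora's siblings per stirpes.
Half-blood siblings count for one-half the weight of whole-blood siblings at the initial division.
Dividing 1 in proportion to weights (total weight 5/2): Diana (weight 1/2) → 1/5; Judith (weight 1) → 2/5; Victor (weight 1/2) → 1/5; Oliver (weight 1/2) → 1/5.
Diana is living and takes 1/5.
Judith is living and takes 2/5.
Victor predeceased; the 1/5 allotted to Victor's branch passes to Victor's issue by representation.
Beatrice is the sole taker at this level and receives the full 1/5.
Oliver predeceased; the 1/5 allotted to Oliver's branch passes to Oliver's issue by representation.
The 1/5 is divided into 3 equal shares of 1/15 among Prudence, Winifred, Rose.
Prudence is living and takes 1/15.
Winifred is living and takes 1/15.
Rose predeceased; the 1/15 allotted to Rose's branch passes to Rose's issue by representation.
Martin is the sole taker at this level and receives the full 1/15.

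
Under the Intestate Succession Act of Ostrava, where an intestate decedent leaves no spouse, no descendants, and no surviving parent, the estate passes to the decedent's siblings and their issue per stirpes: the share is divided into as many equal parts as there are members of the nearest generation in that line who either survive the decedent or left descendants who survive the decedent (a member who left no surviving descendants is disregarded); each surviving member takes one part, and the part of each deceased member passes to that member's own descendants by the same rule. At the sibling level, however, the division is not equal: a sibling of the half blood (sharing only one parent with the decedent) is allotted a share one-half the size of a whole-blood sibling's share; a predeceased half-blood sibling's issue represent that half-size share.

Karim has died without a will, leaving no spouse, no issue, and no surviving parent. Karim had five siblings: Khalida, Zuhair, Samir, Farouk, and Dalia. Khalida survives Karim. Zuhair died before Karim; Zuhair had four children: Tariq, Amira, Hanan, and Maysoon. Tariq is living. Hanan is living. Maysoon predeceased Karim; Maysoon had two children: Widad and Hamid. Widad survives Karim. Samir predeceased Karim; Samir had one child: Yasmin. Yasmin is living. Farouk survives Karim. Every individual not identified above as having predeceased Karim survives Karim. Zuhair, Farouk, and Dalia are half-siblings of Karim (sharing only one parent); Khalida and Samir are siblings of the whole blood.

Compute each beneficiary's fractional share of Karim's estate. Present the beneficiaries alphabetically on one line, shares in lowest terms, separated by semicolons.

No spouse, descendants, or parent survives, so the estate passes to Karim's siblings per stirpes.
Half-blood siblings count for one-half the weight of whole-blood siblings at the initial division.
Dividing 1 in proportion to weights (total weight 7/2): Khalida (weight 1) → 2/7; Zuhair (weight 1/2) → 1/7; Samir (weight 1) → 2/7; Farouk (weight 1/2) → 1/7; Dalia (weight 1/2) → 1/7.
Khalida is living and takes 2/7.
Zuhair predeceased; the 1/7 allotted to Zuhair's branch passes to Zuhair's issue by representation.
The 1/7 is divided into 4 equal shares of 1/28 among Tariq, Amira, Hanan, Maysoon.
Tariq is living and takes 1/28.
Amira is living and takes 1/28.
Hanan is living and takes 1/28.
Maysoon predeceased; the 1/28 allotted to Maysoon's branch passes to Maysoon's issue by representation.
The 1/28 is divided into 2 equal shares of 1/56 among Widad, Hamid.
Widad is living and takes 1/56.
Hamid is living and takes 1/56.
Samir predeceased; the 2/7 allotted to Samir's branch passes to Samir's issue by representation.
Yasmin is the sole taker at this level and receives the full 2/7.
Farouk is living and takes 1/7.
Dalia is living and takes 1/7.

Amira 1/28; Dalia 1/7; Farouk 1/7; Hamid 1/56; Hanan 1/28; Khalida 2/7; Tariq 1/28; Widad 1/56; Yasmin 2/7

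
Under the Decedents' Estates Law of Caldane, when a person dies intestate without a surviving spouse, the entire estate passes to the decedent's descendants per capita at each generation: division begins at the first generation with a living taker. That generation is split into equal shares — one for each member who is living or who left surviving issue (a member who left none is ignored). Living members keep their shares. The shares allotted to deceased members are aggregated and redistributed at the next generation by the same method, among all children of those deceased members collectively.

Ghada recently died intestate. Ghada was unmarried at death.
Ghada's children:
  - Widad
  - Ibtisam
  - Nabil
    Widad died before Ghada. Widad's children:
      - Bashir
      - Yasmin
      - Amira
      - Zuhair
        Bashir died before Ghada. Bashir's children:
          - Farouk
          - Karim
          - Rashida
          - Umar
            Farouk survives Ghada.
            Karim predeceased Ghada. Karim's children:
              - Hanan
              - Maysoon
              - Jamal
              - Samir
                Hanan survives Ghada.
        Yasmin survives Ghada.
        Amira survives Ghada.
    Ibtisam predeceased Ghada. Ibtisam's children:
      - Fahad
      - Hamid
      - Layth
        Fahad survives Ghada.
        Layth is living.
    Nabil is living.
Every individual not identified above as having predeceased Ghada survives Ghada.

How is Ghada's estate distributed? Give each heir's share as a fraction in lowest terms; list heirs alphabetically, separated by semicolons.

Amira 2/21; Fahad 2/21; Farouk 1/42; Hamid 2/21; Hanan 1/168; Jamal 1/168; Layth 2/21; Maysoon 1/168; Nabil 1/3; Rashida 1/42; Samir 1/168; Umar 1/42; Yasmin 2/21; Zuhair 2/21

There is no surviving spouse, so the entire estate passes to Ghada's descendants per capita at each generation.
At generation 1 (Widad, Ibtisam, Nabil) there are 3 shares of (1)/3 = 1/3 each.
Living: Nabil — each takes 1/3.
Deceased: Widad and Ibtisam. Their combined 2/3 is pooled and carried to generation 2.
At generation 2 (Bashir, Yasmin, Amira, Zuhair, Fahad, Hamid, Layth) there are 7 shares of (2/3)/7 = 2/21 each.
Living: Yasmin, Amira, Zuhair, Fahad, Hamid, and Layth — each takes 2/21.
Deceased: Bashir. That 2/21 share is carried to generation 3.
At generation 3 (Farouk, Karim, Rashida, Umar) there are 4 shares of (2/21)/4 = 1/42 each.
Living: Farouk, Rashida, and Umar — each takes 1/42.
Deceased: Karim. That 1/42 share is carried to generation 4.
At generation 4 (Hanan, Maysoon, Jamal, Samir) there are 4 shares of (1/42)/4 = 1/168 each.
Living: Hanan, Maysoon, Jamal, and Samir — each takes 1/168.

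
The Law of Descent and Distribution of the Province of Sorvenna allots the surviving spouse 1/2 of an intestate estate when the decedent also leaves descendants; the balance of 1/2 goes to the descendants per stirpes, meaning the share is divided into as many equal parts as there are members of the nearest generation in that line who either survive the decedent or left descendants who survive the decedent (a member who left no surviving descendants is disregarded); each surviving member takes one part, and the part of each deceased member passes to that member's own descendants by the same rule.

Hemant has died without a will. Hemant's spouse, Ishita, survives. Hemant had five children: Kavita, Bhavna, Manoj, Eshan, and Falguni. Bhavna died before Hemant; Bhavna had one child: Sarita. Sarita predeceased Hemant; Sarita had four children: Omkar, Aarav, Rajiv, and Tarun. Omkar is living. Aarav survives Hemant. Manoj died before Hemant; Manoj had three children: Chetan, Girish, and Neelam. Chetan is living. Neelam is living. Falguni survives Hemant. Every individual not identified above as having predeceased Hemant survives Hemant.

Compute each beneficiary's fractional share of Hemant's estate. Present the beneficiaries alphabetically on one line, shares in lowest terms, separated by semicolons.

Aarav 1/40; Chetan 1/30; Eshan 1/10; Falguni 1/10; Girish 1/30; Ishita 1/2; Kavita 1/10; Neelam 1/30; Omkar 1/40; Rajiv 1/40; Tarun 1/40

Ishita, as surviving spouse, takes 1/2.
The remaining 1/2 passes to Hemant's descendants per stirpes.
The 1/2 is divided into 5 equal shares of 1/10 among Kavita, Bhavna, Manoj, Eshan, Falguni.
Kavita is living and takes 1/10.
Bhavna predeceased; the 1/10 allotted to Bhavna's branch passes to Bhavna's issue by representation.
Sarita's line is the sole branch at this level, so the full 1/10 passes to Sarita's issue by representation.
The 1/10 is divided into 4 equal shares of 1/40 among Omkar, Aarav, Rajiv, Tarun.
Omkar is living and takes 1/40.
Aarav is living and takes 1/40.
Rajiv is living and takes 1/40.
Tarun is living and takes 1/40.
Manoj predeceased; the 1/10 allotted to Manoj's branch passes to Manoj's issue by representation.
The 1/10 is divided into 3 equal shares of 1/30 among Chetan, Girish, Neelam.
Chetan is living and takes 1/30.
Girish is living and takes 1/30.
Neelam is living and takes 1/30.
Eshan is living and takes 1/10.
Falguni is living and takes 1/10.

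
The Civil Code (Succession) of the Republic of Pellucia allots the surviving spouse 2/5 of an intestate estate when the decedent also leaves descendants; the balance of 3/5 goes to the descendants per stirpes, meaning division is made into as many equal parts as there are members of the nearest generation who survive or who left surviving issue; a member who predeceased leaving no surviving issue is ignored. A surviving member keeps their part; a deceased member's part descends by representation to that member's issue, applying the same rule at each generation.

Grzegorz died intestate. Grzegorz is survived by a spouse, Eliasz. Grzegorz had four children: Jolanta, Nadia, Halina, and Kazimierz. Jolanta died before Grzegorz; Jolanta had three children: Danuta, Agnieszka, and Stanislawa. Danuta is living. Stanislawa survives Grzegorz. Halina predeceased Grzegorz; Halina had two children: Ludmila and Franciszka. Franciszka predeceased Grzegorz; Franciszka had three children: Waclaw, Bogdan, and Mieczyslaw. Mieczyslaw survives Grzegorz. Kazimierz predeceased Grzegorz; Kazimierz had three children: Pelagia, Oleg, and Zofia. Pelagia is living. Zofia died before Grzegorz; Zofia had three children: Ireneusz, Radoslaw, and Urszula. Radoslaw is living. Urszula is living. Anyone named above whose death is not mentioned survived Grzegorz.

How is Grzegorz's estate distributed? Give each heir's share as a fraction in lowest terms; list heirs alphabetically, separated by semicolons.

Eliasz, as surviving spouse, takes 2/5.
The remaining 3/5 passes to Grzegorz's descendants per stirpes.
The 3/5 is divided into 4 equal shares of 3/20 among Jolanta, Nadia, Halina, Kazimierz.
Jolanta predeceased; the 3/20 allotted to Jolanta's branch passes to Jolanta's issue by representation.
The 3/20 is divided into 3 equal shares of 1/20 among Danuta, Agnieszka, Stanislawa.
Danuta is living and takes 1/20.
Agnieszka is living and takes 1/20.
Stanislawa is living and takes 1/20.
Nadia is living and takes 3/20.
Halina predeceased; the 3/20 allotted to Halina's branch passes to Halina's issue by representation.
The 3/20 is divided into 2 equal shares of 3/40 among Ludmila, Franciszka.
Ludmila is living and takes 3/40.
Franciszka predeceased; the 3/40 allotted to Franciszka's branch passes to Franciszka's issue by representation.
The 3/40 is divided into 3 equal shares of 1/40 among Waclaw, Bogdan, Mieczyslaw.
Waclaw is living and takes 1/40.
Bogdan is living and takes 1/40.
Mieczyslaw is living and takes 1/40.
Kazimierz predeceased; the 3/20 allotted to Kazimierz's branch passes to Kazimierz's issue by representation.
The 3/20 is divided into 3 equal shares of 1/20 among Pelagia, Oleg, Zofia.
Pelagia is living and takes 1/20.
Oleg is living and takes 1/20.
Zofia predeceased; the 1/20 allotted to Zofia's branch passes to Zofia's issue by representation.
The 1/20 is divided into 3 equal shares of 1/60 among Ireneusz, Radoslaw, Urszula.
Ireneusz is living and takes 1/60.
Radoslaw is living and takes 1/60.
Urszula is living and takes 1/60.

Agnieszka 1/20; Bogdan 1/40; Danuta 1/20; Eliasz 2/5; Ireneusz 1/60; Ludmila 3/40; Mieczyslaw 1/40; Nadia 3/20; Oleg 1/20; Pelagia 1/20; Radoslaw 1/60; Stanislawa 1/20; Urszula 1/60; Waclaw 1/40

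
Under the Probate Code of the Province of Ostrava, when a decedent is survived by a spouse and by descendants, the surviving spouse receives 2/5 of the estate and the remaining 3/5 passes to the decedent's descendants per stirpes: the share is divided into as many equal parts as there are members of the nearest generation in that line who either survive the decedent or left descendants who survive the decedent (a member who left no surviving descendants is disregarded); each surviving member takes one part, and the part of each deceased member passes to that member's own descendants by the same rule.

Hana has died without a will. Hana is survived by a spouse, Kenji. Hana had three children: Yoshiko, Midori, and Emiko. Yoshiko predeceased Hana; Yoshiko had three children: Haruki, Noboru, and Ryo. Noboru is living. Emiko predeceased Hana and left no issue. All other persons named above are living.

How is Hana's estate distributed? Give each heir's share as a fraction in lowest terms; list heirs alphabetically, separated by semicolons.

Haruki 1/10; Kenji 2/5; Midori 3/10; Noboru 1/10; Ryo 1/10

Kenji, as surviving spouse, takes 2/5.
The remaining 3/5 passes to Hana's descendants per stirpes.
Emiko left no surviving issue, so that branch lapses and is disregarded.
The 3/5 is divided into 2 equal shares of 3/10 among Yoshiko, Midori.
Yoshiko predeceased; the 3/10 allotted to Yoshiko's branch passes to Yoshiko's issue by representation.
The 3/10 is divided into 3 equal shares of 1/10 among Haruki, Noboru, Ryo.
Haruki is living and takes 1/10.
Noboru is living and takes 1/10.
Ryo is living and takes 1/10.
Midori is living and takes 3/10.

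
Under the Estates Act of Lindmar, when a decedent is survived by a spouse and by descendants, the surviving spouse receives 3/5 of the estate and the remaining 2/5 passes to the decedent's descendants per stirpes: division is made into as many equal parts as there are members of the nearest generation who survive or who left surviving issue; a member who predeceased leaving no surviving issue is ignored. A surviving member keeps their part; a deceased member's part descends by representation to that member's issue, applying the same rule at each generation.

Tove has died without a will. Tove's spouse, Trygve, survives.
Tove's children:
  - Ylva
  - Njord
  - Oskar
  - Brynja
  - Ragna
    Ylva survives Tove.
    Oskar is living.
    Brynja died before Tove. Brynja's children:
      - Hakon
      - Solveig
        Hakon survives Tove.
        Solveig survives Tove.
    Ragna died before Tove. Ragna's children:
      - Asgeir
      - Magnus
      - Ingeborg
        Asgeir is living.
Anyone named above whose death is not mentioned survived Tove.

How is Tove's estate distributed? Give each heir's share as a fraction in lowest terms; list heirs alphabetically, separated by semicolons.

Trygve, as surviving spouse, takes 3/5.
The remaining 2/5 passes to Tove's descendants per stirpes.
The 2/5 is divided into 5 equal shares of 2/25 among Ylva, Njord, Oskar, Brynja, Ragna.
Ylva is living and takes 2/25.
Njord is living and takes 2/25.
Oskar is living and takes 2/25.
Brynja predeceased; the 2/25 allotted to Brynja's branch passes to Brynja's issue by representation.
The 2/25 is divided into 2 equal shares of 1/25 among Hakon, Solveig.
Hakon is living and takes 1/25.
Solveig is living and takes 1/25.
Ragna predeceased; the 2/25 allotted to Ragna's branch passes to Ragna's issue by representation.
The 2/25 is divided into 3 equal shares of 2/75 among Asgeir, Magnus, Ingeborg.
Asgeir is living and takes 2/75.
Magnus is living and takes 2/75.
Ingeborg is living and takes 2/75.

Asgeir 2/75; Hakon 1/25; Ingeborg 2/75; Magnus 2/75; Njord 2/25; Oskar 2/25; Solveig 1/25; Trygve 3/5; Ylva 2/25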